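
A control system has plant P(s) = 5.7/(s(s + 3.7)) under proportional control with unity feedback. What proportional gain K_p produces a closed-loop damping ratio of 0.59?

Closed-loop characteristic equation: s² + 3.7s + K_p·5.7 = 0.
So ω_n = √(5.7K_p) and 2ζω_n = 3.7, giving ζ = 3.7/(2√(5.7K_p)).
Setting ζ = 0.59: √(5.7K_p) = 3.7/(2·0.59) = 3.136, so K_p = 9.832/5.7 = 1.72.

K_p = 1.72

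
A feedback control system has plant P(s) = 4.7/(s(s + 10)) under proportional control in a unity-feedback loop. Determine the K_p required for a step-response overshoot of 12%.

From %OS = 100·exp(−πζ/√(1−ζ²)) = 12%, ζ = −ln(0.12)/√(π²+ln²(0.12)) = 0.5594.
Characteristic equation s² + 10s + 4.7K_p = 0 gives ζ = 10/(2√(4.7K_p)).
Setting ζ = 0.5594: √(4.7K_p) = 10/(2·0.5594) = 8.938, so K_p = 79.89/4.7 = 17.

K_p = 17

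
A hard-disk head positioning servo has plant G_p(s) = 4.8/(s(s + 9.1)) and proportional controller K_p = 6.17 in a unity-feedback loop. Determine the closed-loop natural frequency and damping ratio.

ω_n = 5.44 rad/s, ζ = 0.836

With unity feedback the closed-loop characteristic equation is s² + 9.1s + 6.17·4.8 = s² + 9.1s + 29.62 = 0.
Matching s² + 2ζω_n s + ω_n²: ω_n = √29.62 = 5.442 rad/s and 2ζω_n = 9.1, so ζ = 9.1/(2·5.442) = 0.836.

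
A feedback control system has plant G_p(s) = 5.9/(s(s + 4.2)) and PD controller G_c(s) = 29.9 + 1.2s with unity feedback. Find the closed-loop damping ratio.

Forward path: (29.9 + 1.2s)·5.9/(s(s+4.2)). The closed-loop characteristic equation is s² + (4.2 + 5.9·1.2)s + 5.9·29.9 = 0.
That is s² + 11.28s + 176.4 = 0, so ω_n = 13.28 rad/s and ζ = 11.28/(2·13.28) = 0.4246.

ζ = 0.425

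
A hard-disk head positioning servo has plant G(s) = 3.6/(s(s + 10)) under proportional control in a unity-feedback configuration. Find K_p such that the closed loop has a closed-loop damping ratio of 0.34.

K_p = 60.1

Closed-loop characteristic equation: s² + 10s + K_p·3.6 = 0.
So ω_n = √(3.6K_p) and 2ζω_n = 10, giving ζ = 10/(2√(3.6K_p)).
Setting ζ = 0.34: √(3.6K_p) = 10/(2·0.34) = 14.71, so K_p = 216.3/3.6 = 60.1.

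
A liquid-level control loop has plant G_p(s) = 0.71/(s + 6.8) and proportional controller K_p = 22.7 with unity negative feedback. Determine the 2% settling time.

Closed-loop transfer function: T(s) = K_p·G_p(s)/(1 + K_p·G_p(s)) = 16.12/(s + 6.8 + 16.12) = 16.12/(s + 22.92).
Time constant τ = 1/22.92 = 0.04364 s, so the 2% settling time is about 4τ = 0.175 s.

T_s ≈ 0.175 s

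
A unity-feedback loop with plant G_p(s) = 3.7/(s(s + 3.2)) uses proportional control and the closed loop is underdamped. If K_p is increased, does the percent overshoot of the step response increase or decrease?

Characteristic equation s² + 3.2s + K_p·3.7 = 0: raising K_p raises ω_n while 2ζω_n = 3.2 is fixed, so ζ falls and overshoot grows.

increase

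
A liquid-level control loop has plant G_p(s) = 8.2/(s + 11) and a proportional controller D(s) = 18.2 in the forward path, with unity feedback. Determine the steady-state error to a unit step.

0.0686

The loop is type 0. Static position error constant K_pos = D(0)·G_p(0) = 18.2·0.7455 = 13.57.
Steady-state error to a unit step: e_ss = 1/(1+K_pos) = 1/14.57 = 0.0686.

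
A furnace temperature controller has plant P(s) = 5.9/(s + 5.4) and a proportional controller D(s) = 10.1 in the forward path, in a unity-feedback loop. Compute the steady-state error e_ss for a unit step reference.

0.0831

The loop is type 0. Static position error constant K_pos = D(0)·P(0) = 10.1·1.093 = 11.04.
Steady-state error to a unit step: e_ss = 1/(1+K_pos) = 1/12.04 = 0.0831.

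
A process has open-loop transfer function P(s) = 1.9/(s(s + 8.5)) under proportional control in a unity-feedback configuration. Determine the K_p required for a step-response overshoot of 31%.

From %OS = 100·exp(−πζ/√(1−ζ²)) = 31%, ζ = −ln(0.31)/√(π²+ln²(0.31)) = 0.3493.
Characteristic equation s² + 8.5s + 1.9K_p = 0 gives ζ = 8.5/(2√(1.9K_p)).
Setting ζ = 0.3493: √(1.9K_p) = 8.5/(2·0.3493) = 12.17, so K_p = 148/1.9 = 77.9.

K_p = 77.9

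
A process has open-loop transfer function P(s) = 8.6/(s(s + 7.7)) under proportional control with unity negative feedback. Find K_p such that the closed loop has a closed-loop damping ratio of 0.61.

Closed-loop characteristic equation: s² + 7.7s + K_p·8.6 = 0.
So ω_n = √(8.6K_p) and 2ζω_n = 7.7, giving ζ = 7.7/(2√(8.6K_p)).
Setting ζ = 0.61: √(8.6K_p) = 7.7/(2·0.61) = 6.311, so K_p = 39.83/8.6 = 4.63.

K_p = 4.63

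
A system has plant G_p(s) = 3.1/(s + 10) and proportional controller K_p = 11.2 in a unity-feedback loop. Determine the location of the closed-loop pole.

Closed-loop transfer function: T(s) = K_p·G_p(s)/(1 + K_p·G_p(s)) = 34.72/(s + 10 + 34.72) = 34.72/(s + 44.72).
The closed-loop pole is at s = −44.72.

s = -44.72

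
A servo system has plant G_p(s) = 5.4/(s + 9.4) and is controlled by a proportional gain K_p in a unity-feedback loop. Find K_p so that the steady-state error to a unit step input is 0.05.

K_p = 33.1

Steady-state error for a unit step on this type-0 loop is 1/(1 + K_p·G_p(0)).
G_p(0) = 0.5745. Require 1/(1 + K_p·0.5745) = 0.05, so 1 + 0.5745·K_p = 20.
K_p = (20 − 1)/0.5745 = 33.1.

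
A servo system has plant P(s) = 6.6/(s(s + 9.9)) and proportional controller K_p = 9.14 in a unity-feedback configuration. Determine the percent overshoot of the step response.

7.44%

From 1 + K_pP(s) = 0: s² + 9.9s + 60.32 = 0 ⇒ ω_n = 7.767, ζ = 0.6373.
%OS = 100·exp(−πζ/√(1−ζ²)) = 100·exp(−π·0.6373/√0.5938) = 7.44%.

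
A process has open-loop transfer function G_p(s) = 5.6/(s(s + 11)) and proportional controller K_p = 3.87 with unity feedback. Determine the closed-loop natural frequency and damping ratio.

ω_n = 4.66 rad/s, ζ = 1.18

1 + K_p·G_p(s) = 0 gives s² + 11s + 21.67 = 0.
So ω_n² = 21.67 ⇒ ω_n = 4.655 rad/s, and ζ = 11/(2ω_n) = 1.18.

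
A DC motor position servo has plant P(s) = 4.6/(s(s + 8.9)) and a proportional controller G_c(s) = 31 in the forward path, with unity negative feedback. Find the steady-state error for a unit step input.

0

The open loop G_c(s)P(s) has a pole at the origin (type 1), so the static position error constant is infinite and e_ss = 1/(1+∞) = 0.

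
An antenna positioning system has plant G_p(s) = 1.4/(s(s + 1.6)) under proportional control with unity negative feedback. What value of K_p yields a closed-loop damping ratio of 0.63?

Closed-loop characteristic equation: s² + 1.6s + K_p·1.4 = 0.
So ω_n = √(1.4K_p) and 2ζω_n = 1.6, giving ζ = 1.6/(2√(1.4K_p)).
Setting ζ = 0.63: √(1.4K_p) = 1.6/(2·0.63) = 1.27, so K_p = 1.612/1.4 = 1.15.

K_p = 1.15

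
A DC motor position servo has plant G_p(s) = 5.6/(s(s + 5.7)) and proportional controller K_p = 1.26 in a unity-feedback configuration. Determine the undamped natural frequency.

With unity feedback the closed-loop characteristic equation is s² + 5.7s + 1.26·5.6 = s² + 5.7s + 7.056 = 0.
So ω_n² = 7.056 ⇒ ω_n = 2.656 rad/s, and ζ = 5.7/(2ω_n) = 1.07.

ω_n = 2.66 rad/s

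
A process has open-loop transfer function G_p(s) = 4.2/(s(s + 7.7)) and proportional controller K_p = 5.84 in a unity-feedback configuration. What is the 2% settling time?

The closed-loop denominator s² + 7.7s + 24.53 gives ω_n = √24.53 = 4.953 and ζ = 7.7/(2ω_n) = 0.7774.
2% settling time T_s ≈ 4/(ζω_n) = 4/3.85 = 1.04 s.

T_s ≈ 1.04 s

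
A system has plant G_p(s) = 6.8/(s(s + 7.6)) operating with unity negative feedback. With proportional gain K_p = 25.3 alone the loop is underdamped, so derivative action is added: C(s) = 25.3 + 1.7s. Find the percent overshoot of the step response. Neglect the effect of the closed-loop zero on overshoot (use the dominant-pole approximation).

Forward path: (25.3 + 1.7s)·6.8/(s(s+7.6)). The closed-loop characteristic equation is s² + (7.6 + 6.8·1.7)s + 6.8·25.3 = 0.
That is s² + 19.16s + 172 = 0, so ω_n = 13.12 rad/s and ζ = 19.16/(2·13.12) = 0.7304.
%OS = 100·exp(−πζ/√(1−ζ²)) = 3.48%.

3.48%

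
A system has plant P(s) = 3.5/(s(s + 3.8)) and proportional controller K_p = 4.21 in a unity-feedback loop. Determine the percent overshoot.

16.7%

Closed-loop characteristic equation: s² + 3.8s + 14.73 = 0, so ω_n = 3.839 rad/s and ζ = 3.8/(2·3.839) = 0.495.
%OS = 100·exp(−πζ/√(1−ζ²)) = 100·exp(−π·0.495/√0.755) = 16.7%.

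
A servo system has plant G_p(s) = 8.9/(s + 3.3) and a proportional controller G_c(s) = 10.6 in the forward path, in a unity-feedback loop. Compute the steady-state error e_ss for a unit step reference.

0.0338

The loop is type 0. Static position error constant K_pos = G_c(0)·G_p(0) = 10.6·2.697 = 28.59.
Steady-state error to a unit step: e_ss = 1/(1+K_pos) = 1/29.59 = 0.0338.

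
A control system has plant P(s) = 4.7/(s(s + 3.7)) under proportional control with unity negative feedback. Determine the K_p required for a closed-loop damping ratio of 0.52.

Closed-loop characteristic equation: s² + 3.7s + K_p·4.7 = 0.
So ω_n = √(4.7K_p) and 2ζω_n = 3.7, giving ζ = 3.7/(2√(4.7K_p)).
Setting ζ = 0.52: √(4.7K_p) = 3.7/(2·0.52) = 3.558, so K_p = 12.66/4.7 = 2.69.

K_p = 2.69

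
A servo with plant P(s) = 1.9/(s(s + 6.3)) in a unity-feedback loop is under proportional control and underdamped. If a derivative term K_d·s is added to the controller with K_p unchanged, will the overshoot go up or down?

The derivative term adds K·K_d to the s-coefficient of the characteristic equation, raising 2ζω_n while ω_n is unchanged; ζ increases, so overshoot decreases.

decrease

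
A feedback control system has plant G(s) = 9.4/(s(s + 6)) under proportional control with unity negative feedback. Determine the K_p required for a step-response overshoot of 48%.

K_p = 18.5

From %OS = 100·exp(−πζ/√(1−ζ²)) = 48%, ζ = −ln(0.48)/√(π²+ln²(0.48)) = 0.2275.
Characteristic equation s² + 6s + 9.4K_p = 0 gives ζ = 6/(2√(9.4K_p)).
Setting ζ = 0.2275: √(9.4K_p) = 6/(2·0.2275) = 13.19, so K_p = 173.9/9.4 = 18.5.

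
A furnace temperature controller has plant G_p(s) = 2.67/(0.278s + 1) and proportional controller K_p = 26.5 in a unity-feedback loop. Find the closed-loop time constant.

τ = 0.00387 s

Closed loop: T(s) = K_p·G_p/(1+K_p·G_p) = 70.75/(0.278s + 1 + 70.75), with pole at s = −(1 + 70.75)/0.278 = −258.1.
Closed-loop time constant τ = 1/258.1 = 0.00387 s.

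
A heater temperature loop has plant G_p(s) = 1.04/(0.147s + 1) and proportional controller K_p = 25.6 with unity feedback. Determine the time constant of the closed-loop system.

Closed loop: T(s) = K_p·G_p/(1+K_p·G_p) = 26.62/(0.147s + 1 + 26.62), with pole at s = −(1 + 26.62)/0.147 = −187.9.
Closed-loop time constant τ = 1/187.9 = 0.00532 s.

τ = 0.00532 s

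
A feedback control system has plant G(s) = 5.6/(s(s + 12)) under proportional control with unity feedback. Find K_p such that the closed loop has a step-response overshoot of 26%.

From %OS = 100·exp(−πζ/√(1−ζ²)) = 26%, ζ = −ln(0.26)/√(π²+ln²(0.26)) = 0.3941.
Characteristic equation s² + 12s + 5.6K_p = 0 gives ζ = 12/(2√(5.6K_p)).
Setting ζ = 0.3941: √(5.6K_p) = 12/(2·0.3941) = 15.23, so K_p = 231.8/5.6 = 41.4.

K_p = 41.4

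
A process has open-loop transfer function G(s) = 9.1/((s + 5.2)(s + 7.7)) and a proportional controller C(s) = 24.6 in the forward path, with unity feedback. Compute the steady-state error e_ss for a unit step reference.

The loop is type 0. Static position error constant K_pos = C(0)·G(0) = 24.6·0.2273 = 5.591.
Steady-state error to a unit step: e_ss = 1/(1+K_pos) = 1/6.591 = 0.152.

0.152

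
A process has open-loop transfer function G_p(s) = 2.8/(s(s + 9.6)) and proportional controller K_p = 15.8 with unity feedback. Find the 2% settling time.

T_s ≈ 0.833 s

The closed-loop denominator s² + 9.6s + 44.24 gives ω_n = √44.24 = 6.651 and ζ = 9.6/(2ω_n) = 0.7217.
2% settling time T_s ≈ 4/(ζω_n) = 4/4.8 = 0.833 s.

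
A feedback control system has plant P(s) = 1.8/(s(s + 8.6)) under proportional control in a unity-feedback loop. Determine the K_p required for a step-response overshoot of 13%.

From %OS = 100·exp(−πζ/√(1−ζ²)) = 13%, ζ = −ln(0.13)/√(π²+ln²(0.13)) = 0.5446.
Characteristic equation s² + 8.6s + 1.8K_p = 0 gives ζ = 8.6/(2√(1.8K_p)).
Setting ζ = 0.5446: √(1.8K_p) = 8.6/(2·0.5446) = 7.895, so K_p = 62.33/1.8 = 34.6.

K_p = 34.6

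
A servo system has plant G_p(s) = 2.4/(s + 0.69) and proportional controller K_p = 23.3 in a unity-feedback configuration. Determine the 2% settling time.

T_s ≈ 0.0707 s

Closed-loop transfer function: T(s) = K_p·G_p(s)/(1 + K_p·G_p(s)) = 55.92/(s + 0.69 + 55.92) = 55.92/(s + 56.61).
Time constant τ = 1/56.61 = 0.01766 s, so the 2% settling time is about 4τ = 0.0707 s.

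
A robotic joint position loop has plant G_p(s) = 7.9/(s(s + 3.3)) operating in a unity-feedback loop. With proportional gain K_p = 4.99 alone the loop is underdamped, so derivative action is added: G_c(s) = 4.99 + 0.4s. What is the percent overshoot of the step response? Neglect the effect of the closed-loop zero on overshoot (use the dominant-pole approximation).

15.2%

Forward path: (4.99 + 0.4s)·7.9/(s(s+3.3)). The closed-loop characteristic equation is s² + (3.3 + 7.9·0.4)s + 7.9·4.99 = 0.
That is s² + 6.46s + 39.42 = 0, so ω_n = 6.279 rad/s and ζ = 6.46/(2·6.279) = 0.5144.
%OS = 100·exp(−πζ/√(1−ζ²)) = 15.2%.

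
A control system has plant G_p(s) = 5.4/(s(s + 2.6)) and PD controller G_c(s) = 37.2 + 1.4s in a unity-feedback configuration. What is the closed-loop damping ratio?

ζ = 0.358

Forward path: (37.2 + 1.4s)·5.4/(s(s+2.6)). The closed-loop characteristic equation is s² + (2.6 + 5.4·1.4)s + 5.4·37.2 = 0.
That is s² + 10.16s + 200.9 = 0, so ω_n = 14.17 rad/s and ζ = 10.16/(2·14.17) = 0.3584.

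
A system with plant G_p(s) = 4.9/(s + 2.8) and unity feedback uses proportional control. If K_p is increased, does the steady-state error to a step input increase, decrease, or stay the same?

decrease

e_ss = 1/(1 + K_p·G_p(0)); a larger K_p raises the denominator, so e_ss decreases.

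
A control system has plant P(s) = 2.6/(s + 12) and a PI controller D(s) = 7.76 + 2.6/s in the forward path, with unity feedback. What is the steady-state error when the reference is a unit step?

The open loop D(s)P(s) has a pole at the origin (type 1), so the static position error constant is infinite and e_ss = 1/(1+∞) = 0.

0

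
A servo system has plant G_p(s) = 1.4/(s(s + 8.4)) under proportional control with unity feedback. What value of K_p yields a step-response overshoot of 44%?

From %OS = 100·exp(−πζ/√(1−ζ²)) = 44%, ζ = −ln(0.44)/√(π²+ln²(0.44)) = 0.2528.
Characteristic equation s² + 8.4s + 1.4K_p = 0 gives ζ = 8.4/(2√(1.4K_p)).
Setting ζ = 0.2528: √(1.4K_p) = 8.4/(2·0.2528) = 16.61, so K_p = 275.9/1.4 = 197.

K_p = 197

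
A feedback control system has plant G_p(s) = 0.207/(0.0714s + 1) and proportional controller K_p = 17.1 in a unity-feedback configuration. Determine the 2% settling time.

Closed loop: T(s) = K_p·G_p/(1+K_p·G_p) = 3.54/(0.0714s + 1 + 3.54), with pole at s = −(1 + 3.54)/0.0714 = −63.58.
τ = 1/63.58 = 0.01573 s, so 2% settling time ≈ 4τ = 0.0629 s.

T_s ≈ 0.0629 s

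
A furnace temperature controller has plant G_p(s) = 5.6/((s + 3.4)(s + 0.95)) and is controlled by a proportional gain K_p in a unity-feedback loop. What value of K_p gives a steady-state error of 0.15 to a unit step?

K_p = 3.27

The loop is type 0, so e_ss(step) = 1/(1 + K_pos) with K_pos = K_p·G_p(0).
G_p(0) = 1.734. Require 1/(1 + K_p·1.734) = 0.15, so 1 + 1.734·K_p = 6.667.
K_p = (6.667 − 1)/1.734 = 3.27.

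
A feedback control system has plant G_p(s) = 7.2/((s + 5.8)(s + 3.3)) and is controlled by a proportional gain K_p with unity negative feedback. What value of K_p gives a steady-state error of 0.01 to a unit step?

K_p = 263

The loop is type 0, so e_ss(step) = 1/(1 + K_pos) with K_pos = K_p·G_p(0).
G_p(0) = 0.3762. Require 1/(1 + K_p·0.3762) = 0.01, so 1 + 0.3762·K_p = 100.
K_p = (100 − 1)/0.3762 = 263.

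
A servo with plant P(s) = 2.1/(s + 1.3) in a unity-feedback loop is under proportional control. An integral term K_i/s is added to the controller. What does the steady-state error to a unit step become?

Adding integral action puts a pole at s = 0 in the forward path, raising the system type to 1; a type-1 loop has zero steady-state error to a step.

0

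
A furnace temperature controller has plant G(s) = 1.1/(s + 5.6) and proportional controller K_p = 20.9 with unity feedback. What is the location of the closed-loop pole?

Closed-loop transfer function: T(s) = K_p·G(s)/(1 + K_p·G(s)) = 22.99/(s + 5.6 + 22.99) = 22.99/(s + 28.59).
The closed-loop pole is at s = −28.59.

s = -28.59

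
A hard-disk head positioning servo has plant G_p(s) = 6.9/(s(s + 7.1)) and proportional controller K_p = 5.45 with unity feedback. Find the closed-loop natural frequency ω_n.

ω_n = 6.13 rad/s

1 + K_p·G_p(s) = 0 gives s² + 7.1s + 37.61 = 0.
So ω_n² = 37.61 ⇒ ω_n = 6.132 rad/s, and ζ = 7.1/(2ω_n) = 0.579.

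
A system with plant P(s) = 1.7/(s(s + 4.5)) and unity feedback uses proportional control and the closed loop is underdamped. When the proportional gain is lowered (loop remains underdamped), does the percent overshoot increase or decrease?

ζ = 4.5/(2√(1.7K_p)) rises as K_p falls; higher damping means less overshoot.

decrease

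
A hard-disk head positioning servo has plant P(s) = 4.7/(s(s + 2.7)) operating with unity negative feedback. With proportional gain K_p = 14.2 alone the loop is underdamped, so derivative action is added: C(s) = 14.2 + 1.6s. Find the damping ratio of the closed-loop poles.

Forward path: (14.2 + 1.6s)·4.7/(s(s+2.7)). The closed-loop characteristic equation is s² + (2.7 + 4.7·1.6)s + 4.7·14.2 = 0.
That is s² + 10.22s + 66.74 = 0, so ω_n = 8.169 rad/s and ζ = 10.22/(2·8.169) = 0.6255.

ζ = 0.626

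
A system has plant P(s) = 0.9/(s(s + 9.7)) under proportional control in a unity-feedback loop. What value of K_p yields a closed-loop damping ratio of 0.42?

Closed-loop characteristic equation: s² + 9.7s + K_p·0.9 = 0.
So ω_n = √(0.9K_p) and 2ζω_n = 9.7, giving ζ = 9.7/(2√(0.9K_p)).
Setting ζ = 0.42: √(0.9K_p) = 9.7/(2·0.42) = 11.55, so K_p = 133.3/0.9 = 148.

K_p = 148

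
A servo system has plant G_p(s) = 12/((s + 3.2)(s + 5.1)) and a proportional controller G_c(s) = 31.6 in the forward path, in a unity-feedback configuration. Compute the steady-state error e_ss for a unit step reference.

The loop is type 0. Static position error constant K_pos = G_c(0)·G_p(0) = 31.6·0.7353 = 23.24.
Steady-state error to a unit step: e_ss = 1/(1+K_pos) = 1/24.24 = 0.0413.

0.0413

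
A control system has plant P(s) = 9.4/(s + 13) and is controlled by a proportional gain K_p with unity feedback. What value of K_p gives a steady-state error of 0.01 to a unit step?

For a type-0 loop with proportional control, e_ss = 1/(1 + K_p·P(0)).
P(0) = 0.7231. Require 1/(1 + K_p·0.7231) = 0.01, so 1 + 0.7231·K_p = 100.
K_p = (100 − 1)/0.7231 = 137.

K_p = 137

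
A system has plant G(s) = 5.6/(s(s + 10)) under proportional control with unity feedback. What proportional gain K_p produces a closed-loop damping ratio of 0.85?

K_p = 6.18

Closed-loop characteristic equation: s² + 10s + K_p·5.6 = 0.
So ω_n = √(5.6K_p) and 2ζω_n = 10, giving ζ = 10/(2√(5.6K_p)).
Setting ζ = 0.85: √(5.6K_p) = 10/(2·0.85) = 5.882, so K_p = 34.6/5.6 = 6.18.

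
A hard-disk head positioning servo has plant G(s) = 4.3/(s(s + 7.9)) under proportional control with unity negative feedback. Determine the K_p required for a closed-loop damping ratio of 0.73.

K_p = 6.81

Closed-loop characteristic equation: s² + 7.9s + K_p·4.3 = 0.
So ω_n = √(4.3K_p) and 2ζω_n = 7.9, giving ζ = 7.9/(2√(4.3K_p)).
Setting ζ = 0.73: √(4.3K_p) = 7.9/(2·0.73) = 5.411, so K_p = 29.28/4.3 = 6.81.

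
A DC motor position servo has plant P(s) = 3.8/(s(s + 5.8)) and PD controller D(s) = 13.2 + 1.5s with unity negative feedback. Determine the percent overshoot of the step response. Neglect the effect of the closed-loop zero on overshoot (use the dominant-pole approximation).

1.27%

Forward path: (13.2 + 1.5s)·3.8/(s(s+5.8)). The closed-loop characteristic equation is s² + (5.8 + 3.8·1.5)s + 3.8·13.2 = 0.
That is s² + 11.5s + 50.16 = 0, so ω_n = 7.082 rad/s and ζ = 11.5/(2·7.082) = 0.8119.
%OS = 100·exp(−πζ/√(1−ζ²)) = 1.27%.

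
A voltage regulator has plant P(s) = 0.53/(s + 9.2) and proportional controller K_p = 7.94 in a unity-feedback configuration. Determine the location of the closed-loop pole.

Closed-loop transfer function: T(s) = K_p·P(s)/(1 + K_p·P(s)) = 4.208/(s + 9.2 + 4.208) = 4.208/(s + 13.41).
The closed-loop pole is at s = −13.41.

s = -13.41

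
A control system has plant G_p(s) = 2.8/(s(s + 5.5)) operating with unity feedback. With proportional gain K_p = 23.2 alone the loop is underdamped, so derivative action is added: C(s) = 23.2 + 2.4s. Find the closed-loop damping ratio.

Forward path: (23.2 + 2.4s)·2.8/(s(s+5.5)). The closed-loop characteristic equation is s² + (5.5 + 2.8·2.4)s + 2.8·23.2 = 0.
That is s² + 12.22s + 64.96 = 0, so ω_n = 8.06 rad/s and ζ = 12.22/(2·8.06) = 0.7581.

ζ = 0.758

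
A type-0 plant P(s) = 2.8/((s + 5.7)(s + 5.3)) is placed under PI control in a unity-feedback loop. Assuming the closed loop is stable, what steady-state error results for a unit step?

The PI controller's integrator makes the forward path type 1, so e_ss to a step is zero.

0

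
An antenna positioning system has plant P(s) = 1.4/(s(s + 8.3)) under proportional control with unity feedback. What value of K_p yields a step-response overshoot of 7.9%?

K_p = 31.1

From %OS = 100·exp(−πζ/√(1−ζ²)) = 7.9%, ζ = −ln(0.079)/√(π²+ln²(0.079)) = 0.6285.
Characteristic equation s² + 8.3s + 1.4K_p = 0 gives ζ = 8.3/(2√(1.4K_p)).
Setting ζ = 0.6285: √(1.4K_p) = 8.3/(2·0.6285) = 6.603, so K_p = 43.6/1.4 = 31.1.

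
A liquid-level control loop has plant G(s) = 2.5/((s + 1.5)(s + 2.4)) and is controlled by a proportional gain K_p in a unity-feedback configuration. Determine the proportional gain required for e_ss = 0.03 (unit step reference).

Steady-state error for a unit step on this type-0 loop is 1/(1 + K_p·G(0)).
G(0) = 0.6944. Require 1/(1 + K_p·0.6944) = 0.03, so 1 + 0.6944·K_p = 33.33.
K_p = (33.33 − 1)/0.6944 = 46.6.

K_p = 46.6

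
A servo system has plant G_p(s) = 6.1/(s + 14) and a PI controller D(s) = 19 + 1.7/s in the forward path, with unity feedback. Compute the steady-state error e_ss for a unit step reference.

0

The open loop D(s)G_p(s) has a pole at the origin (type 1), so the static position error constant is infinite and e_ss = 1/(1+∞) = 0.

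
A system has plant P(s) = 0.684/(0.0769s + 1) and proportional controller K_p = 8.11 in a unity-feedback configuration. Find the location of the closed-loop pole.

Closed loop: T(s) = K_p·P/(1+K_p·P) = 5.547/(0.0769s + 1 + 5.547), with pole at s = −(1 + 5.547)/0.0769 = −85.14.

s = -85.14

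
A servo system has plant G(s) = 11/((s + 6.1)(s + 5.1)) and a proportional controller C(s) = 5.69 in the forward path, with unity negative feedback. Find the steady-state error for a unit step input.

0.332

The loop is type 0. Static position error constant K_pos = C(0)·G(0) = 5.69·0.3536 = 2.012.
Steady-state error to a unit step: e_ss = 1/(1+K_pos) = 1/3.012 = 0.332.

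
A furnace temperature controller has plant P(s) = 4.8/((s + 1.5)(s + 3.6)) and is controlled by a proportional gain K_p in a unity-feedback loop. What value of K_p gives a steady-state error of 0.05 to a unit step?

For a type-0 loop with proportional control, e_ss = 1/(1 + K_p·P(0)).
P(0) = 0.8889. Require 1/(1 + K_p·0.8889) = 0.05, so 1 + 0.8889·K_p = 20.
K_p = (20 − 1)/0.8889 = 21.4.

K_p = 21.4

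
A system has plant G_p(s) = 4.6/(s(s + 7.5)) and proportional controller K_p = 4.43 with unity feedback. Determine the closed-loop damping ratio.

ζ = 0.831

1 + K_p·G_p(s) = 0 gives s² + 7.5s + 20.38 = 0.
Matching s² + 2ζω_n s + ω_n²: ω_n = √20.38 = 4.514 rad/s and 2ζω_n = 7.5, so ζ = 7.5/(2·4.514) = 0.831.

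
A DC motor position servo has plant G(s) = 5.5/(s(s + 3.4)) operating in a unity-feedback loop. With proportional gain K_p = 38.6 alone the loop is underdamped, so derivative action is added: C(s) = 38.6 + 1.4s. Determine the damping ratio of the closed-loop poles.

Forward path: (38.6 + 1.4s)·5.5/(s(s+3.4)). The closed-loop characteristic equation is s² + (3.4 + 5.5·1.4)s + 5.5·38.6 = 0.
That is s² + 11.1s + 212.3 = 0, so ω_n = 14.57 rad/s and ζ = 11.1/(2·14.57) = 0.3809.

ζ = 0.381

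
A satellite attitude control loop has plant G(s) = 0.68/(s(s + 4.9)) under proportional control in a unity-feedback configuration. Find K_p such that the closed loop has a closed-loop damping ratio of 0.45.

Closed-loop characteristic equation: s² + 4.9s + K_p·0.68 = 0.
So ω_n = √(0.68K_p) and 2ζω_n = 4.9, giving ζ = 4.9/(2√(0.68K_p)).
Setting ζ = 0.45: √(0.68K_p) = 4.9/(2·0.45) = 5.444, so K_p = 29.64/0.68 = 43.6.

K_p = 43.6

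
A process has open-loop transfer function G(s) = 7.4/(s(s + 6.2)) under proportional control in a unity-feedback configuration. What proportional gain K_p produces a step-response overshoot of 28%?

K_p = 9.21

From %OS = 100·exp(−πζ/√(1−ζ²)) = 28%, ζ = −ln(0.28)/√(π²+ln²(0.28)) = 0.3755.
Characteristic equation s² + 6.2s + 7.4K_p = 0 gives ζ = 6.2/(2√(7.4K_p)).
Setting ζ = 0.3755: √(7.4K_p) = 6.2/(2·0.3755) = 8.255, so K_p = 68.14/7.4 = 9.21.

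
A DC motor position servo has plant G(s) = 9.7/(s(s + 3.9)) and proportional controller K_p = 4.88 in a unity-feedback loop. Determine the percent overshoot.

39.5%

Closed-loop characteristic equation: s² + 3.9s + 47.34 = 0, so ω_n = 6.88 rad/s and ζ = 3.9/(2·6.88) = 0.2834.
%OS = 100·exp(−πζ/√(1−ζ²)) = 100·exp(−π·0.2834/√0.9197) = 39.5%.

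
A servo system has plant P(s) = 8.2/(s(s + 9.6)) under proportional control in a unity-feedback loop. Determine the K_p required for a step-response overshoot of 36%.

From %OS = 100·exp(−πζ/√(1−ζ²)) = 36%, ζ = −ln(0.36)/√(π²+ln²(0.36)) = 0.3093.
Characteristic equation s² + 9.6s + 8.2K_p = 0 gives ζ = 9.6/(2√(8.2K_p)).
Setting ζ = 0.3093: √(8.2K_p) = 9.6/(2·0.3093) = 15.52, so K_p = 240.9/8.2 = 29.4.

K_p = 29.4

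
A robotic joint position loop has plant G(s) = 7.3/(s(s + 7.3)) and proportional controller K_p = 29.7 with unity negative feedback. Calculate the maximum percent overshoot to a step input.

Closed-loop characteristic equation: s² + 7.3s + 216.8 = 0, so ω_n = 14.72 rad/s and ζ = 7.3/(2·14.72) = 0.2479.
%OS = 100·exp(−πζ/√(1−ζ²)) = 100·exp(−π·0.2479/√0.9386) = 44.8%.

44.8%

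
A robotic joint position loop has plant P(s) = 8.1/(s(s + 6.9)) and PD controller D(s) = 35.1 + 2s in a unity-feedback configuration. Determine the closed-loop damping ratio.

Forward path: (35.1 + 2s)·8.1/(s(s+6.9)). The closed-loop characteristic equation is s² + (6.9 + 8.1·2)s + 8.1·35.1 = 0.
That is s² + 23.1s + 284.3 = 0, so ω_n = 16.86 rad/s and ζ = 23.1/(2·16.86) = 0.685.

ζ = 0.685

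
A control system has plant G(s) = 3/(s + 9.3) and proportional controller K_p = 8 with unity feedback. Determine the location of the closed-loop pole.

Closed-loop transfer function: T(s) = K_p·G(s)/(1 + K_p·G(s)) = 24/(s + 9.3 + 24) = 24/(s + 33.3).
The closed-loop pole is at s = −33.3.

s = -33.3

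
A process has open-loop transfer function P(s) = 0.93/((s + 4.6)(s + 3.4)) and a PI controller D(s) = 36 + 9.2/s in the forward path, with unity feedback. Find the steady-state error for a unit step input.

The open loop D(s)P(s) has a pole at the origin (type 1), so the static position error constant is infinite and e_ss = 1/(1+∞) = 0.

0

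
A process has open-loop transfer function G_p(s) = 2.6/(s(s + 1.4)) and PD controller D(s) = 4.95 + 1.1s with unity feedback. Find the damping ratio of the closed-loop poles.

Forward path: (4.95 + 1.1s)·2.6/(s(s+1.4)). The closed-loop characteristic equation is s² + (1.4 + 2.6·1.1)s + 2.6·4.95 = 0.
That is s² + 4.26s + 12.87 = 0, so ω_n = 3.587 rad/s and ζ = 4.26/(2·3.587) = 0.5937.

ζ = 0.594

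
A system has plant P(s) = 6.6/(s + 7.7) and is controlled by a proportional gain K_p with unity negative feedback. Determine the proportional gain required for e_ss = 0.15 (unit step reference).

The loop is type 0, so e_ss(step) = 1/(1 + K_pos) with K_pos = K_p·P(0).
P(0) = 0.8571. Require 1/(1 + K_p·0.8571) = 0.15, so 1 + 0.8571·K_p = 6.667.
K_p = (6.667 − 1)/0.8571 = 6.61.

K_p = 6.61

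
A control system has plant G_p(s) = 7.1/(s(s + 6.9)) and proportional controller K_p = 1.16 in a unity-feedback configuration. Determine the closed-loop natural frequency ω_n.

The closed-loop denominator is s(s+6.9) + 1.16·7.1 = s² + 6.9s + 8.236.
Matching s² + 2ζω_n s + ω_n²: ω_n = √8.236 = 2.87 rad/s and 2ζω_n = 6.9, so ζ = 6.9/(2·2.87) = 1.2.

ω_n = 2.87 rad/s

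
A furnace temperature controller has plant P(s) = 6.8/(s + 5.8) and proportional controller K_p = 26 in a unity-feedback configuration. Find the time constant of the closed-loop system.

Closed-loop transfer function: T(s) = K_p·P(s)/(1 + K_p·P(s)) = 176.8/(s + 5.8 + 176.8) = 176.8/(s + 182.6).
Time constant τ = 1/182.6 = 0.00548 s.

τ = 0.00548 s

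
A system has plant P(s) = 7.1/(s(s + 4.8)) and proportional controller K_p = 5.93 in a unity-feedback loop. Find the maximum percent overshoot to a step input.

28.6%

From 1 + K_pP(s) = 0: s² + 4.8s + 42.1 = 0 ⇒ ω_n = 6.489, ζ = 0.3699.
%OS = 100·exp(−πζ/√(1−ζ²)) = 100·exp(−π·0.3699/√0.8632) = 28.6%.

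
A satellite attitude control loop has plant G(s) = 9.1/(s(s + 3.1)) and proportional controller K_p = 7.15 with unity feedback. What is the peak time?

Closed-loop characteristic equation: s² + 3.1s + 65.06 = 0, so ω_n = 8.066 rad/s and ζ = 3.1/(2·8.066) = 0.1922.
Damped frequency ω_d = ω_n√(1−ζ²) = 7.916 rad/s, so peak time T_p = π/ω_d = 0.397 s.

T_p = 0.397 s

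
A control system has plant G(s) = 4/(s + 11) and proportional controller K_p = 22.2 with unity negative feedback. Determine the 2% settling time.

Closed-loop transfer function: T(s) = K_p·G(s)/(1 + K_p·G(s)) = 88.8/(s + 11 + 88.8) = 88.8/(s + 99.8).
Time constant τ = 1/99.8 = 0.01002 s, so the 2% settling time is about 4τ = 0.0401 s.

T_s ≈ 0.0401 s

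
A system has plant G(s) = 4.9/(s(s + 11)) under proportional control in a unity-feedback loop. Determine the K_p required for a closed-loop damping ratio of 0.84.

K_p = 8.75

Closed-loop characteristic equation: s² + 11s + K_p·4.9 = 0.
So ω_n = √(4.9K_p) and 2ζω_n = 11, giving ζ = 11/(2√(4.9K_p)).
Setting ζ = 0.84: √(4.9K_p) = 11/(2·0.84) = 6.548, so K_p = 42.87/4.9 = 8.75.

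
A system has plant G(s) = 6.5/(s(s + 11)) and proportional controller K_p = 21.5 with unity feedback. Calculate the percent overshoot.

Closed-loop characteristic equation: s² + 11s + 139.8 = 0, so ω_n = 11.82 rad/s and ζ = 11/(2·11.82) = 0.4653.
%OS = 100·exp(−πζ/√(1−ζ²)) = 100·exp(−π·0.4653/√0.7835) = 19.2%.

19.2%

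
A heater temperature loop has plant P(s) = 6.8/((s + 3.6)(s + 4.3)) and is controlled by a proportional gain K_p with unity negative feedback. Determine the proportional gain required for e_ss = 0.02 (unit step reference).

For a type-0 loop with proportional control, e_ss = 1/(1 + K_p·P(0)).
P(0) = 0.4393. Require 1/(1 + K_p·0.4393) = 0.02, so 1 + 0.4393·K_p = 50.
K_p = (50 − 1)/0.4393 = 112.

K_p = 112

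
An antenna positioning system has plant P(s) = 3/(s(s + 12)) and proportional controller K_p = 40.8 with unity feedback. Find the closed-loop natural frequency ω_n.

ω_n = 11.1 rad/s

With unity feedback the closed-loop characteristic equation is s² + 12s + 40.8·3 = s² + 12s + 122.4 = 0.
So ω_n² = 122.4 ⇒ ω_n = 11.06 rad/s, and ζ = 12/(2ω_n) = 0.542.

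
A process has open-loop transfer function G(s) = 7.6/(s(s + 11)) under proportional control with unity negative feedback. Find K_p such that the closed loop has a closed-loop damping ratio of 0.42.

K_p = 22.6

Closed-loop characteristic equation: s² + 11s + K_p·7.6 = 0.
So ω_n = √(7.6K_p) and 2ζω_n = 11, giving ζ = 11/(2√(7.6K_p)).
Setting ζ = 0.42: √(7.6K_p) = 11/(2·0.42) = 13.1, so K_p = 171.5/7.6 = 22.6.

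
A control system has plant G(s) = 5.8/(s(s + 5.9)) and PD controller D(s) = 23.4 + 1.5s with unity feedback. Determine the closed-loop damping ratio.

ζ = 0.627

Forward path: (23.4 + 1.5s)·5.8/(s(s+5.9)). The closed-loop characteristic equation is s² + (5.9 + 5.8·1.5)s + 5.8·23.4 = 0.
That is s² + 14.6s + 135.7 = 0, so ω_n = 11.65 rad/s and ζ = 14.6/(2·11.65) = 0.6266.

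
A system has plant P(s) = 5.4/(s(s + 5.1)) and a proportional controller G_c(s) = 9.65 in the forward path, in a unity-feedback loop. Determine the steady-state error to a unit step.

The open loop G_c(s)P(s) has a pole at the origin (type 1), so the static position error constant is infinite and e_ss = 1/(1+∞) = 0.

0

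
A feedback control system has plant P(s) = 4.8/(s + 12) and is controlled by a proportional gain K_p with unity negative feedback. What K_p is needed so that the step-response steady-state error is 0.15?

K_p = 14.2

The loop is type 0, so e_ss(step) = 1/(1 + K_pos) with K_pos = K_p·P(0).
P(0) = 0.4. Require 1/(1 + K_p·0.4) = 0.15, so 1 + 0.4·K_p = 6.667.
K_p = (6.667 − 1)/0.4 = 14.2.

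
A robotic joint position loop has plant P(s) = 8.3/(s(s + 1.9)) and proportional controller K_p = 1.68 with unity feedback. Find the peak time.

T_p = 0.87 s

Closed-loop characteristic equation: s² + 1.9s + 13.94 = 0, so ω_n = 3.734 rad/s and ζ = 1.9/(2·3.734) = 0.2544.
Damped frequency ω_d = ω_n√(1−ζ²) = 3.611 rad/s, so peak time T_p = π/ω_d = 0.87 s.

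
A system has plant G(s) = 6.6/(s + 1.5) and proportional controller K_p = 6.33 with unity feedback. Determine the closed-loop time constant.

Closed-loop transfer function: T(s) = K_p·G(s)/(1 + K_p·G(s)) = 41.78/(s + 1.5 + 41.78) = 41.78/(s + 43.28).
Time constant τ = 1/43.28 = 0.0231 s.

τ = 0.0231 s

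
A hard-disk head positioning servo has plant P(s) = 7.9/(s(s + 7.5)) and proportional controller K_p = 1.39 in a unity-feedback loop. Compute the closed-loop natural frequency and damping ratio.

ω_n = 3.31 rad/s, ζ = 1.13

The closed-loop denominator is s(s+7.5) + 1.39·7.9 = s² + 7.5s + 10.98.
Matching s² + 2ζω_n s + ω_n²: ω_n = √10.98 = 3.314 rad/s and 2ζω_n = 7.5, so ζ = 7.5/(2·3.314) = 1.13.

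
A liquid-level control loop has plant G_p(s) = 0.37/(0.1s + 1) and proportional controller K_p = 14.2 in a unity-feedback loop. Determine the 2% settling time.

Closed loop: T(s) = K_p·G_p/(1+K_p·G_p) = 5.254/(0.1s + 1 + 5.254), with pole at s = −(1 + 5.254)/0.1 = −62.54.
τ = 1/62.54 = 0.01599 s, so 2% settling time ≈ 4τ = 0.064 s.

T_s ≈ 0.064 s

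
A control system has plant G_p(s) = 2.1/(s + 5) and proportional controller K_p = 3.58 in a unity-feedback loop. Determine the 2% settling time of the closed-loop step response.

Closed-loop transfer function: T(s) = K_p·G_p(s)/(1 + K_p·G_p(s)) = 7.518/(s + 5 + 7.518) = 7.518/(s + 12.52).
Time constant τ = 1/12.52 = 0.07988 s, so the 2% settling time is about 4τ = 0.32 s.

T_s ≈ 0.32 s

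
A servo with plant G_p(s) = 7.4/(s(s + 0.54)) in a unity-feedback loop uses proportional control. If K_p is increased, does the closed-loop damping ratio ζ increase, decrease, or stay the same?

decrease

ζ = 0.54/(2√(7.4K_p)); increasing K_p raises the denominator, so ζ falls.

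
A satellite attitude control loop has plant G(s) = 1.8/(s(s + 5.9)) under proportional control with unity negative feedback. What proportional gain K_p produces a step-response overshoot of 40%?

From %OS = 100·exp(−πζ/√(1−ζ²)) = 40%, ζ = −ln(0.4)/√(π²+ln²(0.4)) = 0.28.
Characteristic equation s² + 5.9s + 1.8K_p = 0 gives ζ = 5.9/(2√(1.8K_p)).
Setting ζ = 0.28: √(1.8K_p) = 5.9/(2·0.28) = 10.54, so K_p = 111/1.8 = 61.7.

K_p = 61.7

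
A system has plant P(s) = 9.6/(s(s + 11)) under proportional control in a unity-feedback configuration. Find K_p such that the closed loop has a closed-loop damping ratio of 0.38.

Closed-loop characteristic equation: s² + 11s + K_p·9.6 = 0.
So ω_n = √(9.6K_p) and 2ζω_n = 11, giving ζ = 11/(2√(9.6K_p)).
Setting ζ = 0.38: √(9.6K_p) = 11/(2·0.38) = 14.47, so K_p = 209.5/9.6 = 21.8.

K_p = 21.8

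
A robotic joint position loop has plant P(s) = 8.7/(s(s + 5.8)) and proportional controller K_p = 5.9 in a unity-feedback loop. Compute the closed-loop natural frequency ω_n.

1 + K_p·P(s) = 0 gives s² + 5.8s + 51.33 = 0.
So ω_n² = 51.33 ⇒ ω_n = 7.164 rad/s, and ζ = 5.8/(2ω_n) = 0.405.

ω_n = 7.16 rad/s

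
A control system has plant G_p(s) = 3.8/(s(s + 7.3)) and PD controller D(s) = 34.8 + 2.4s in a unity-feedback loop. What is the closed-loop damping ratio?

ζ = 0.714

Forward path: (34.8 + 2.4s)·3.8/(s(s+7.3)). The closed-loop characteristic equation is s² + (7.3 + 3.8·2.4)s + 3.8·34.8 = 0.
That is s² + 16.42s + 132.2 = 0, so ω_n = 11.5 rad/s and ζ = 16.42/(2·11.5) = 0.7139.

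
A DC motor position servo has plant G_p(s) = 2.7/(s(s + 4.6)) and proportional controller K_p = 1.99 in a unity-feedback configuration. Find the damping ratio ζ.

ζ = 0.992

With unity feedback the closed-loop characteristic equation is s² + 4.6s + 1.99·2.7 = s² + 4.6s + 5.373 = 0.
So ω_n² = 5.373 ⇒ ω_n = 2.318 rad/s, and ζ = 4.6/(2ω_n) = 0.992.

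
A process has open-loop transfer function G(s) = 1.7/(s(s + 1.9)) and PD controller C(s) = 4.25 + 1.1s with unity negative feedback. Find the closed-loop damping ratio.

ζ = 0.701

Forward path: (4.25 + 1.1s)·1.7/(s(s+1.9)). The closed-loop characteristic equation is s² + (1.9 + 1.7·1.1)s + 1.7·4.25 = 0.
That is s² + 3.77s + 7.225 = 0, so ω_n = 2.688 rad/s and ζ = 3.77/(2·2.688) = 0.7013.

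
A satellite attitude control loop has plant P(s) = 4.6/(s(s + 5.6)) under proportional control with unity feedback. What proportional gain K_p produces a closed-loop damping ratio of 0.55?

K_p = 5.63

Closed-loop characteristic equation: s² + 5.6s + K_p·4.6 = 0.
So ω_n = √(4.6K_p) and 2ζω_n = 5.6, giving ζ = 5.6/(2√(4.6K_p)).
Setting ζ = 0.55: √(4.6K_p) = 5.6/(2·0.55) = 5.091, so K_p = 25.92/4.6 = 5.63.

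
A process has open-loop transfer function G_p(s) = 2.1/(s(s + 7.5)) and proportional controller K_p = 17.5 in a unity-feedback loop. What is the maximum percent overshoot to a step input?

8.43%

From 1 + K_pG_p(s) = 0: s² + 7.5s + 36.75 = 0 ⇒ ω_n = 6.062, ζ = 0.6186.
%OS = 100·exp(−πζ/√(1−ζ²)) = 100·exp(−π·0.6186/√0.6173) = 8.43%.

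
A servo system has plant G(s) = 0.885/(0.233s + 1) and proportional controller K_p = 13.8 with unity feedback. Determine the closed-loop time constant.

τ = 0.0176 s

Closed loop: T(s) = K_p·G/(1+K_p·G) = 12.21/(0.233s + 1 + 12.21), with pole at s = −(1 + 12.21)/0.233 = −56.71.
Closed-loop time constant τ = 1/56.71 = 0.0176 s.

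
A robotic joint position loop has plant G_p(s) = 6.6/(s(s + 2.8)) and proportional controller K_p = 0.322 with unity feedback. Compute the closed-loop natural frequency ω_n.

With unity feedback the closed-loop characteristic equation is s² + 2.8s + 0.322·6.6 = s² + 2.8s + 2.125 = 0.
Matching s² + 2ζω_n s + ω_n²: ω_n = √2.125 = 1.458 rad/s and 2ζω_n = 2.8, so ζ = 2.8/(2·1.458) = 0.96.

ω_n = 1.46 rad/s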